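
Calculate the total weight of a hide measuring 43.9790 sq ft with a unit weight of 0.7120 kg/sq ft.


Formula: Weight = area * weight_per_sqft
Substituting: Weight = 43.9790 * 0.7120
Result: 31.3130 kg


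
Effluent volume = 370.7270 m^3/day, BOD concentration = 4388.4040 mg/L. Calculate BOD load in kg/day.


Formula: BOD_load = volume * conc / 1000
Substituting: BOD_load = 370.7270 * 4388.4040 / 1000
Result: 1626.8998 kg/day


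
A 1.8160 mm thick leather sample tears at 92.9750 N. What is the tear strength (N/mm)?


Formula: Tear strength = force / thickness
Substituting: Tear strength = 92.9750 / 1.8160
Result: 51.1977 N/mm


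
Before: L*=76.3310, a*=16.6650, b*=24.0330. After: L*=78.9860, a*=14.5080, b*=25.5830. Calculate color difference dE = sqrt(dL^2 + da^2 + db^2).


dL = 2.6550, da = -2.1570, db = 1.5500
dE = sqrt(2.6550^2 + (-2.1570)^2 + 1.5500^2) = 3.7556


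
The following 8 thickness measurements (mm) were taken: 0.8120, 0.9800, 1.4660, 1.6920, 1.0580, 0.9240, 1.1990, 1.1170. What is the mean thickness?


Formula: Average = sum / n
Substituting: Average = 9.2480 / 8
Result: 1.1560 mm


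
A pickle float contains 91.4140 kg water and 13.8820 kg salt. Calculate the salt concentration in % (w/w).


Formula: Conc = salt / (water + salt) * 100
Substituting: Conc = 13.8820 / (91.4140 + 13.8820) * 100
Result: 13.1838 %


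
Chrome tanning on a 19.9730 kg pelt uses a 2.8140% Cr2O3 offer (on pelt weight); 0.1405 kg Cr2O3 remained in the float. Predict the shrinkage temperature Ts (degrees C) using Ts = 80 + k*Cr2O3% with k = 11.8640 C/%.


Offered = pelt * offer_pct / 100 = 19.9730 * 2.8140 / 100 = 0.5620 kg
Uptake = offered - residual = 0.5620 - 0.1405 = 0.4215 kg
Cr2O3% on pelt = uptake / pelt * 100 = 0.4215 / 19.9730 * 100 = 2.1106 %
Ts = 80 + k * Cr2O3% = 80 + 11.8640 * 2.1106 = 105.0396 C


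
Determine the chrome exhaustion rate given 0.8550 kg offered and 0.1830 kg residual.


Formula: Uptake = (offered - residual) / offered * 100
Substituting: Uptake = (0.8550 - 0.1830) / 0.8550 * 100
Result: 78.5965 %


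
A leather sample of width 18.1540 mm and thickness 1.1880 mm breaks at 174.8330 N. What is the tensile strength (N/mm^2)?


Formula: TS = force / (width * thickness)
Substituting: TS = 174.8330 / (18.1540 * 1.1880)
Result: 8.1065 N/mm^2


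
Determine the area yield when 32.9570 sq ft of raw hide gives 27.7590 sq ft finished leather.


Formula: Yield = finished / raw * 100
Substituting: Yield = 27.7590 / 32.9570 * 100
Result: 84.2279 %


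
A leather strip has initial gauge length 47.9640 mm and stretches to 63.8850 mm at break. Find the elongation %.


Formula: Elongation = (Lf - L0) / L0 * 100
Substituting: Elongation = (63.8850 - 47.9640) / 47.9640 * 100
Result: 33.1936 %


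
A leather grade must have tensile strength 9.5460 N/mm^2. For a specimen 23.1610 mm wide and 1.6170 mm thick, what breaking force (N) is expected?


Formula: F = TS * w * t
Substituting: F = 9.5460 * 23.1610 * 1.6170
Result: 357.5105 N


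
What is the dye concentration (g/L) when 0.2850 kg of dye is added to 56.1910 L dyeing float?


Formula: Conc = dye_mass(kg) / volume(L) * 1000
Substituting: Conc = 0.2850 / 56.1910 * 1000
Result: 5.0720 g/L


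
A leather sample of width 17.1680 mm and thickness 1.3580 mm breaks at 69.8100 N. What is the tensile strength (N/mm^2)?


Formula: TS = force / (width * thickness)
Substituting: TS = 69.8100 / (17.1680 * 1.3580)
Result: 2.9943 N/mm^2


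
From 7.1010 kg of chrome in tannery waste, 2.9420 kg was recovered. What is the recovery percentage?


Formula: Recovery = recovered / input * 100
Substituting: Recovery = 2.9420 / 7.1010 * 100
Result: 41.4308 %


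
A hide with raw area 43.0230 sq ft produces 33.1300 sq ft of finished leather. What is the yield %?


Formula: Yield = finished / raw * 100
Substituting: Yield = 33.1300 / 43.0230 * 100
Result: 77.0053 %


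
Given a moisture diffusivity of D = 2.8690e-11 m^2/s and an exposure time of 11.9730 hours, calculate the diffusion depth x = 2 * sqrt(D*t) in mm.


t = 11.9730 hr * 3600 = 43102.8000 s
D * t = 2.8690e-11 * 43102.8000 = 1.2366e-06
x = 2 * sqrt(D*t) = 2 * sqrt(1.2366e-06) = 0.00222407 m = 2.2241 mm


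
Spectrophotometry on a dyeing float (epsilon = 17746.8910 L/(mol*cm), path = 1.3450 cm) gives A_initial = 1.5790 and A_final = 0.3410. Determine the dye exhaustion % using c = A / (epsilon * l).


c_initial = A_i / (epsilon * l) = 1.5790 / (17746.8910 * 1.3450) = 6.6151e-05 mol/L
c_final = A_f / (epsilon * l) = 0.3410 / (17746.8910 * 1.3450) = 1.4286e-05 mol/L
Exhaustion = (c_initial - c_final) / c_initial * 100 = (6.6151e-05 - 1.4286e-05) / 6.6151e-05 * 100 = 78.4041 %


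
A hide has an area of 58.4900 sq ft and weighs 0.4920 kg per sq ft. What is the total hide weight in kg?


Formula: Weight = area * weight_per_sqft
Substituting: Weight = 58.4900 * 0.4920
Result: 28.7771 kg


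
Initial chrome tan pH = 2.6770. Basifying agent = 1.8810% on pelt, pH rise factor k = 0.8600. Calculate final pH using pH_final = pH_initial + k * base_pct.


Formula: pH_final = pH_initial + k * base_pct
Substituting: pH_final = 2.6770 + 0.8600 * 1.8810
Result: 4.2947


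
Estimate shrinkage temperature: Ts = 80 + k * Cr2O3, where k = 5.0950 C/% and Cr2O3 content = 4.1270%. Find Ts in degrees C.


Formula: Ts = 80 + k * Cr2O3
Substituting: Ts = 80 + 5.0950 * 4.1270
Result: 101.0271 C


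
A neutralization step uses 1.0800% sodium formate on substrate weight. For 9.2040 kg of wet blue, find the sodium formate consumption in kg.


Formula: Neutralizer = substrate * pct / 100
Substituting: Neutralizer = 9.2040 * 1.0800 / 100
Result: 0.0994032 kg


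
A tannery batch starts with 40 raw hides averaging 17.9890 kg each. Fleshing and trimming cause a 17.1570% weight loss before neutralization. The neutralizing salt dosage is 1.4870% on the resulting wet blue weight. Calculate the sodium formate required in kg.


Total_raw = N * avg_wt = 40 * 17.9890 = 719.5600 kg
Substrate = Total_raw * (1 - loss/100) = 719.5600 * (1 - 17.1570/100) = 596.1051 kg
Neutralizer = Substrate * pct / 100 = 596.1051 * 1.4870 / 100 = 8.8641 kg


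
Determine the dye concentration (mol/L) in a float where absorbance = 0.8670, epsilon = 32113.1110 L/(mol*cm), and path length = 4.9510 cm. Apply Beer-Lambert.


Formula: c = A / (epsilon * l)
Substituting: c = 0.8670 / (32113.1110 * 4.9510)
Result: 5.4531e-06 mol/L


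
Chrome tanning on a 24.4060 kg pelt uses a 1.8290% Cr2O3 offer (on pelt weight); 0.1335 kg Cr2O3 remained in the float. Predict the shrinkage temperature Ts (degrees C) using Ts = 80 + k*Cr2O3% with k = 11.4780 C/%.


Offered = pelt * offer_pct / 100 = 24.4060 * 1.8290 / 100 = 0.4464 kg
Uptake = offered - residual = 0.4464 - 0.1335 = 0.3129 kg
Cr2O3% on pelt = uptake / pelt * 100 = 0.3129 / 24.4060 * 100 = 1.2820 %
Ts = 80 + k * Cr2O3% = 80 + 11.4780 * 1.2820 = 94.7148 C


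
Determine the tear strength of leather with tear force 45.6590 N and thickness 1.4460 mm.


Formula: Tear strength = force / thickness
Substituting: Tear strength = 45.6590 / 1.4460
Result: 31.5761 N/mm


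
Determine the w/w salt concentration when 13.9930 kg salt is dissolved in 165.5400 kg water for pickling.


Formula: Conc = salt / (water + salt) * 100
Substituting: Conc = 13.9930 / (165.5400 + 13.9930) * 100
Result: 7.7941 %


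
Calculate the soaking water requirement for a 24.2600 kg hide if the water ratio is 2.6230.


Formula: Water = hide_weight * ratio
Substituting: Water = 24.2600 * 2.6230
Result: 63.6340 kg


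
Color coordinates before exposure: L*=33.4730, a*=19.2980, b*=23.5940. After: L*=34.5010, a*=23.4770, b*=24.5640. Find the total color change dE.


dL = 1.0280, da = 4.1790, db = 0.9700
dE = sqrt(1.0280^2 + 4.1790^2 + 0.9700^2) = 4.4115


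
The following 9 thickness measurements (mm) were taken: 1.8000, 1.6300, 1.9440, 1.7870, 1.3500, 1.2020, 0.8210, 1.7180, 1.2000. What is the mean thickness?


Formula: Average = sum / n
Substituting: Average = 13.4520 / 9
Result: 1.4947 mm


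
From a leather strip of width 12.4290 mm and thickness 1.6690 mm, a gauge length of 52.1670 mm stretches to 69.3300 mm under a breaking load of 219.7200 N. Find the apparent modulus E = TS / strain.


TS = F / (w * t) = 219.7200 / (12.4290 * 1.6690) = 10.5920 N/mm^2
strain = (Lf - L0) / L0 = (69.3300 - 52.1670) / 52.1670 = 0.3290
E = TS / strain = 10.5920 / 0.3290 = 32.1944 N/mm^2


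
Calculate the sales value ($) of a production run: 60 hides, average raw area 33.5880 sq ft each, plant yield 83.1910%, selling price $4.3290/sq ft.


Raw_total = N * avg_area = 60 * 33.5880 = 2015.2800 sq ft
Finished = Raw_total * yield / 100 = 2015.2800 * 83.1910 / 100 = 1676.5316 sq ft
Value = Finished * price = 1676.5316 * 4.3290 = 7257.7052 $


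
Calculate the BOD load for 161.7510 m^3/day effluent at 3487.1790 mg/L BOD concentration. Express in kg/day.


Formula: BOD_load = volume * conc / 1000
Substituting: BOD_load = 161.7510 * 3487.1790 / 1000
Result: 564.0547 kg/day


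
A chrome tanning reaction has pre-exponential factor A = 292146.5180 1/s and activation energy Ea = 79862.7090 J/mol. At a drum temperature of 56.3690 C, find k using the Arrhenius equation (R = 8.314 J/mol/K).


T_K = T_C + 273.15 = 56.3690 + 273.15 = 329.5190 K
exponent = -Ea / (R * T_K) = -79862.7090 / (8.314 * 329.5190) = -29.1510
k = A * exp(exponent) = 292146.5180 * exp(-29.1510) = 6.3897e-08 1/s


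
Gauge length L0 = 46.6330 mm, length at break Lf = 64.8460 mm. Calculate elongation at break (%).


Formula: Elongation = (Lf - L0) / L0 * 100
Substituting: Elongation = (64.8460 - 46.6330) / 46.6330 * 100
Result: 39.0560 %


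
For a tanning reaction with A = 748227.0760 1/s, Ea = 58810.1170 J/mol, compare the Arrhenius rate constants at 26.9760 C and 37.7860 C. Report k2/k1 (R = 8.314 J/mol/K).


T1 = 26.9760 + 273.15 = 300.1260 K; T2 = 37.7860 + 273.15 = 310.9360 K
k1 = A * exp(-Ea/(R*T1)) = 748227.0760 * exp(-58810.1170/(8.314*300.1260)) = 4.3472e-05 1/s
k2 = A * exp(-Ea/(R*T2)) = 748227.0760 * exp(-58810.1170/(8.314*310.9360)) = 9.8644e-05 1/s
k2/k1 = 9.8644e-05 / 4.3472e-05 = 2.2691


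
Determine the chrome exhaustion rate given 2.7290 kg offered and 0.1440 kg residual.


Formula: Uptake = (offered - residual) / offered * 100
Substituting: Uptake = (2.7290 - 0.1440) / 2.7290 * 100
Result: 94.7233 %


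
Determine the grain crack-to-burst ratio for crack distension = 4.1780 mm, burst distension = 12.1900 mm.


Formula: Ratio = crack / burst
Substituting: Ratio = 4.1780 / 12.1900
Result: 0.3427


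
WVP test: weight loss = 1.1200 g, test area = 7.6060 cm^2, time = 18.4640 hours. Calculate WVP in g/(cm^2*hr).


Formula: WVP = loss / (area * time)
Substituting: WVP = 1.1200 / (7.6060 * 18.4640)
Result: 0.0079751 g/(cm^2*hr)


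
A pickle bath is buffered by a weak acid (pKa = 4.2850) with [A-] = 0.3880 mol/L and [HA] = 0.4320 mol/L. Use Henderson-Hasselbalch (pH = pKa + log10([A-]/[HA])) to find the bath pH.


ratio = [A-] / [HA] = 0.3880 / 0.4320 = 0.8981
log10(ratio) = -0.046652
pH = pKa + log10(ratio) = 4.2850 - 0.046652 = 4.2383


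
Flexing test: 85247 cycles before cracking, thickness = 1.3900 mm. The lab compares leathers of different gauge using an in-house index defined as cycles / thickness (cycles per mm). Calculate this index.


Formula: Index = cycles / thickness
Substituting: Index = 85247 / 1.3900
Result: 61328.7770 cycles/mm


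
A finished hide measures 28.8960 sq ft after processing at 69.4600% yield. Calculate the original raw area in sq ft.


Formula: raw = finished * 100 / yield
Substituting: raw = 28.8960 * 100 / 69.4600
Result: 41.6009 sq ft


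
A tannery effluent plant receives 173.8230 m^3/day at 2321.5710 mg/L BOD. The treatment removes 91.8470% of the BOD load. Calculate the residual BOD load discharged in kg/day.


Load_in = volume * conc / 1000 = 173.8230 * 2321.5710 / 1000 = 403.5424 kg/day
Removed = Load_in * eff / 100 = 403.5424 * 91.8470 / 100 = 370.6416 kg/day
Load_out = Load_in - Removed = 403.5424 - 370.6416 = 32.9008 kg/day


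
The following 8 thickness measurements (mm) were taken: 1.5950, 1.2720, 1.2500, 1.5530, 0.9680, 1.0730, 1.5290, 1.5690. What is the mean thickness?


Formula: Average = sum / n
Substituting: Average = 10.8090 / 8
Result: 1.3511 mm


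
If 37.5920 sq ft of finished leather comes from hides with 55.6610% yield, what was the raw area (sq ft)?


Formula: raw = finished * 100 / yield
Substituting: raw = 37.5920 * 100 / 55.6610
Result: 67.5374 sq ft


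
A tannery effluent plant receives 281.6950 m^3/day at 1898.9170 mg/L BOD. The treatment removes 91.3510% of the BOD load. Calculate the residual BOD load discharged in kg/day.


Load_in = volume * conc / 1000 = 281.6950 * 1898.9170 / 1000 = 534.9154 kg/day
Removed = Load_in * eff / 100 = 534.9154 * 91.3510 / 100 = 488.6506 kg/day
Load_out = Load_in - Removed = 534.9154 - 488.6506 = 46.2648 kg/day


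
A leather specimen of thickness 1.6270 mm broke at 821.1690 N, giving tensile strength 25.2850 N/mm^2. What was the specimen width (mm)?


Formula: w = F / (TS * t)
Substituting: w = 821.1690 / (25.2850 * 1.6270)
Result: 19.9610 mm


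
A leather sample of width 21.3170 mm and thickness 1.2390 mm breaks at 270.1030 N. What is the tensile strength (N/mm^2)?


Formula: TS = force / (width * thickness)
Substituting: TS = 270.1030 / (21.3170 * 1.2390)
Result: 10.2266 N/mm^2


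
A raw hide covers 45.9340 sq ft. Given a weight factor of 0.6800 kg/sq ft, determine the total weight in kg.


Formula: Weight = area * weight_per_sqft
Substituting: Weight = 45.9340 * 0.6800
Result: 31.2351 kg


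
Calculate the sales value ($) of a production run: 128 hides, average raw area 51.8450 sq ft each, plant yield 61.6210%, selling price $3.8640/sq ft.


Raw_total = N * avg_area = 128 * 51.8450 = 6636.1600 sq ft
Finished = Raw_total * yield / 100 = 6636.1600 * 61.6210 / 100 = 4089.2682 sq ft
Value = Finished * price = 4089.2682 * 3.8640 = 15800.9321 $


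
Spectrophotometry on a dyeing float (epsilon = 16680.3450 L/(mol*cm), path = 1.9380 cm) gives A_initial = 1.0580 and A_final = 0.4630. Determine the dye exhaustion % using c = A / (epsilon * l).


c_initial = A_i / (epsilon * l) = 1.0580 / (16680.3450 * 1.9380) = 3.2729e-05 mol/L
c_final = A_f / (epsilon * l) = 0.4630 / (16680.3450 * 1.9380) = 1.4323e-05 mol/L
Exhaustion = (c_initial - c_final) / c_initial * 100 = (3.2729e-05 - 1.4323e-05) / 3.2729e-05 * 100 = 56.2382 %


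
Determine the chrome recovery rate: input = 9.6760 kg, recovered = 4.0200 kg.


Formula: Recovery = recovered / input * 100
Substituting: Recovery = 4.0200 / 9.6760 * 100
Result: 41.5461 %


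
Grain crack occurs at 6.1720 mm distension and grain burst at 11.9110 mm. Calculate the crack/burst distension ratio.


Formula: Ratio = crack / burst
Substituting: Ratio = 6.1720 / 11.9110
Result: 0.5182


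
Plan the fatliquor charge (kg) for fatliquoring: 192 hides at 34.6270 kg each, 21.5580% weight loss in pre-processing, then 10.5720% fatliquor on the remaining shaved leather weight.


Total_raw = N * avg_wt = 192 * 34.6270 = 6648.3840 kg
Substrate = Total_raw * (1 - loss/100) = 6648.3840 * (1 - 21.5580/100) = 5215.1254 kg
Fat = Substrate * pct / 100 = 5215.1254 * 10.5720 / 100 = 551.3431 kg


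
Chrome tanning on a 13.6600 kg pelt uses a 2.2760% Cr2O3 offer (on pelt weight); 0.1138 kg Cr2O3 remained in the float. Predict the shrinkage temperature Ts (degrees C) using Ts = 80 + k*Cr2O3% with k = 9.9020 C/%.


Offered = pelt * offer_pct / 100 = 13.6600 * 2.2760 / 100 = 0.3109 kg
Uptake = offered - residual = 0.3109 - 0.1138 = 0.1971 kg
Cr2O3% on pelt = uptake / pelt * 100 = 0.1971 / 13.6600 * 100 = 1.4429 %
Ts = 80 + k * Cr2O3% = 80 + 9.9020 * 1.4429 = 94.2877 C


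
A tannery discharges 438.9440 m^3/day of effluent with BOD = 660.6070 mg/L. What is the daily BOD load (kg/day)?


Formula: BOD_load = volume * conc / 1000
Substituting: BOD_load = 438.9440 * 660.6070 / 1000
Result: 289.9695 kg/day


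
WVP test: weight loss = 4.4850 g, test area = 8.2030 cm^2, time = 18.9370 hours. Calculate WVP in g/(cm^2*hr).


Formula: WVP = loss / (area * time)
Substituting: WVP = 4.4850 / (8.2030 * 18.9370)
Result: 0.0288721 g/(cm^2*hr)


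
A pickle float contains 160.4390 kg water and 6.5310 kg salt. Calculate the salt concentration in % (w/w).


Formula: Conc = salt / (water + salt) * 100
Substituting: Conc = 6.5310 / (160.4390 + 6.5310) * 100
Result: 3.9115 %


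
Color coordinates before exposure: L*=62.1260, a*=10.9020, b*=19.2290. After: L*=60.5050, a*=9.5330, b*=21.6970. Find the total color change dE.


dL = -1.6210, da = -1.3690, db = 2.4680
dE = sqrt((-1.6210)^2 + (-1.3690)^2 + 2.4680^2) = 3.2547


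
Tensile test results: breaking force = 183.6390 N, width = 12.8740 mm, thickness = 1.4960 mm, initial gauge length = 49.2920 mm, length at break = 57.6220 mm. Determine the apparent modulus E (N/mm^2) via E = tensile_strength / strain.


TS = F / (w * t) = 183.6390 / (12.8740 * 1.4960) = 9.5350 N/mm^2
strain = (Lf - L0) / L0 = (57.6220 - 49.2920) / 49.2920 = 0.1690
E = TS / strain = 9.5350 / 0.1690 = 56.4224 N/mm^2


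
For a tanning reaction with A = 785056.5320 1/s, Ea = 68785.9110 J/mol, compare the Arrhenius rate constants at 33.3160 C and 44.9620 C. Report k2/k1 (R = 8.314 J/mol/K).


T1 = 33.3160 + 273.15 = 306.4660 K; T2 = 44.9620 + 273.15 = 318.1120 K
k1 = A * exp(-Ea/(R*T1)) = 785056.5320 * exp(-68785.9110/(8.314*306.4660)) = 1.4807e-06 1/s
k2 = A * exp(-Ea/(R*T2)) = 785056.5320 * exp(-68785.9110/(8.314*318.1120)) = 3.9784e-06 1/s
k2/k1 = 3.9784e-06 / 1.4807e-06 = 2.6868


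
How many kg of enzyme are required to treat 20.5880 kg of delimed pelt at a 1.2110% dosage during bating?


Formula: Enzyme = substrate * pct / 100
Substituting: Enzyme = 20.5880 * 1.2110 / 100
Result: 0.2493 kg


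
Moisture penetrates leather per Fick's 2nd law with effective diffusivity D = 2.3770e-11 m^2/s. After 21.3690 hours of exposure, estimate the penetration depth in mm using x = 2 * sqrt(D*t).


t = 21.3690 hr * 3600 = 76928.4000 s
D * t = 2.3770e-11 * 76928.4000 = 1.8286e-06
x = 2 * sqrt(D*t) = 2 * sqrt(1.8286e-06) = 0.00270451 m = 2.7045 mm


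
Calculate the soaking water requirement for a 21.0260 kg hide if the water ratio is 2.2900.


Formula: Water = hide_weight * ratio
Substituting: Water = 21.0260 * 2.2900
Result: 48.1495 kg


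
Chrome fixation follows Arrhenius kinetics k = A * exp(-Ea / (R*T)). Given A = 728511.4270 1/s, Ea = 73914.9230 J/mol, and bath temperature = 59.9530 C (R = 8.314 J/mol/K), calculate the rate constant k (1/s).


T_K = T_C + 273.15 = 59.9530 + 273.15 = 333.1030 K
exponent = -Ea / (R * T_K) = -73914.9230 / (8.314 * 333.1030) = -26.6897
k = A * exp(exponent) = 728511.4270 * exp(-26.6897) = 1.8675e-06 1/s


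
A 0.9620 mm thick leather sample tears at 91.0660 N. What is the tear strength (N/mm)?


Formula: Tear strength = force / thickness
Substituting: Tear strength = 91.0660 / 0.9620
Result: 94.6632 N/mm


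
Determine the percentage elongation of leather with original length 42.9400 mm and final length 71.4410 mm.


Formula: Elongation = (Lf - L0) / L0 * 100
Substituting: Elongation = (71.4410 - 42.9400) / 42.9400 * 100
Result: 66.3740 %


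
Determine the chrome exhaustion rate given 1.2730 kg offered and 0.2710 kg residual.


Formula: Uptake = (offered - residual) / offered * 100
Substituting: Uptake = (1.2730 - 0.2710) / 1.2730 * 100
Result: 78.7117 %


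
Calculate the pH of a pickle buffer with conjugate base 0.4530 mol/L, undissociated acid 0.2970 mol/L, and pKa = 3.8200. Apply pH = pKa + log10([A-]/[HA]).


ratio = [A-] / [HA] = 0.4530 / 0.2970 = 1.5253
log10(ratio) = 0.1833
pH = pKa + log10(ratio) = 3.8200 + 0.1833 = 4.0033


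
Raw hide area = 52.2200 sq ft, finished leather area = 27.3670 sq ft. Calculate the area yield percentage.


Formula: Yield = finished / raw * 100
Substituting: Yield = 27.3670 / 52.2200 * 100
Result: 52.4071 %


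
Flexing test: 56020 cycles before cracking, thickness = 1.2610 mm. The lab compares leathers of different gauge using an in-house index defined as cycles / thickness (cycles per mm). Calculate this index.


Formula: Index = cycles / thickness
Substituting: Index = 56020 / 1.2610
Result: 44425.0595 cycles/mm


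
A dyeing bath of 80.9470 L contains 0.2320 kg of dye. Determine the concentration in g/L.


Formula: Conc = dye_mass(kg) / volume(L) * 1000
Substituting: Conc = 0.2320 / 80.9470 * 1000
Result: 2.8661 g/L


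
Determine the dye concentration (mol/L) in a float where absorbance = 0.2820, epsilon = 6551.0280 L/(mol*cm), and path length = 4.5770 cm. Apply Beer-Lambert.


Formula: c = A / (epsilon * l)
Substituting: c = 0.2820 / (6551.0280 * 4.5770)
Result: 9.4050e-06 mol/L


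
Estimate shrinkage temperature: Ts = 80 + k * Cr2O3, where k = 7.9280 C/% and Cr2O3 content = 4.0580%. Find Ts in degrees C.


Formula: Ts = 80 + k * Cr2O3
Substituting: Ts = 80 + 7.9280 * 4.0580
Result: 112.1718 C


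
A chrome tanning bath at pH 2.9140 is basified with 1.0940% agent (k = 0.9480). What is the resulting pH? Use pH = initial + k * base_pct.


Formula: pH_final = pH_initial + k * base_pct
Substituting: pH_final = 2.9140 + 0.9480 * 1.0940
Result: 3.9511


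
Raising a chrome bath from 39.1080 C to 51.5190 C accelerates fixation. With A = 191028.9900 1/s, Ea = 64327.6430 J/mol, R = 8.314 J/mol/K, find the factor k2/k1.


T1 = 39.1080 + 273.15 = 312.2580 K; T2 = 51.5190 + 273.15 = 324.6690 K
k1 = A * exp(-Ea/(R*T1)) = 191028.9900 * exp(-64327.6430/(8.314*312.2580)) = 3.3110e-06 1/s
k2 = A * exp(-Ea/(R*T2)) = 191028.9900 * exp(-64327.6430/(8.314*324.6690)) = 8.5373e-06 1/s
k2/k1 = 8.5373e-06 / 3.3110e-06 = 2.5785


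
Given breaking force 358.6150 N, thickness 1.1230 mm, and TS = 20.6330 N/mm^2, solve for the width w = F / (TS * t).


Formula: w = F / (TS * t)
Substituting: w = 358.6150 / (20.6330 * 1.1230)
Result: 15.4770 mm


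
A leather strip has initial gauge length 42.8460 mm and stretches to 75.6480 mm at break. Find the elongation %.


Formula: Elongation = (Lf - L0) / L0 * 100
Substituting: Elongation = (75.6480 - 42.8460) / 42.8460 * 100
Result: 76.5579 %


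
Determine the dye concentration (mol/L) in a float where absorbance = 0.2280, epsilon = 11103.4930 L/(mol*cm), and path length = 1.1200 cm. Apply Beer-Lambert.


Formula: c = A / (epsilon * l)
Substituting: c = 0.2280 / (11103.4930 * 1.1200)
Result: 1.8334e-05 mol/L


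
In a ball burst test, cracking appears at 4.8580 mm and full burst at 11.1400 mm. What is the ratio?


Formula: Ratio = crack / burst
Substituting: Ratio = 4.8580 / 11.1400
Result: 0.4361


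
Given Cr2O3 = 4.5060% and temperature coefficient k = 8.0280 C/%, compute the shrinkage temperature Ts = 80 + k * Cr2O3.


Formula: Ts = 80 + k * Cr2O3
Substituting: Ts = 80 + 8.0280 * 4.5060
Result: 116.1742 C


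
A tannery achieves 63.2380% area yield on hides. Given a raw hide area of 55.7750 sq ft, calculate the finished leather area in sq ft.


Formula: finished = raw * yield / 100
Substituting: finished = 55.7750 * 63.2380 / 100
Result: 35.2710 sq ft


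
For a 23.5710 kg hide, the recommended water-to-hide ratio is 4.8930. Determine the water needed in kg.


Formula: Water = hide_weight * ratio
Substituting: Water = 23.5710 * 4.8930
Result: 115.3329 kg


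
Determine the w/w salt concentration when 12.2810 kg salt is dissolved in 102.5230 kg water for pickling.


Formula: Conc = salt / (water + salt) * 100
Substituting: Conc = 12.2810 / (102.5230 + 12.2810) * 100
Result: 10.6974 %


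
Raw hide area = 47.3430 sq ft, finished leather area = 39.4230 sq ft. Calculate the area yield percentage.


Formula: Yield = finished / raw * 100
Substituting: Yield = 39.4230 / 47.3430 * 100
Result: 83.2710 %


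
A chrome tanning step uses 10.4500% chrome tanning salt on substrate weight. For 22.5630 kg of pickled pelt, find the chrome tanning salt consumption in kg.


Formula: Chrome = substrate * pct / 100
Substituting: Chrome = 22.5630 * 10.4500 / 100
Result: 2.3578 kg


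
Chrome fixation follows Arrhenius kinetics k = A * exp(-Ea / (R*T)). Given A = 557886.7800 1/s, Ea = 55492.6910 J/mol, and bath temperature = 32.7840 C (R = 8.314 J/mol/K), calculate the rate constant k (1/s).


T_K = T_C + 273.15 = 32.7840 + 273.15 = 305.9340 K
exponent = -Ea / (R * T_K) = -55492.6910 / (8.314 * 305.9340) = -21.8172
k = A * exp(exponent) = 557886.7800 * exp(-21.8172) = 1.8684e-04 1/s


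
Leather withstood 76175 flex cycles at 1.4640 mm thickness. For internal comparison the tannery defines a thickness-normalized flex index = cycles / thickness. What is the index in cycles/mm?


Formula: Index = cycles / thickness
Substituting: Index = 76175 / 1.4640
Result: 52032.1038 cycles/mm


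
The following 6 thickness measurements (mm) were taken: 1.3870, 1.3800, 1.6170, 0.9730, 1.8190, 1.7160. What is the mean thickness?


Formula: Average = sum / n
Substituting: Average = 8.8920 / 6
Result: 1.4820 mm


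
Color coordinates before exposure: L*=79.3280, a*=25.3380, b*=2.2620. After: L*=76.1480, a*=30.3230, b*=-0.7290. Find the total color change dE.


dL = -3.1800, da = 4.9850, db = -2.9910
dE = sqrt((-3.1800)^2 + 4.9850^2 + (-2.9910)^2) = 6.6264


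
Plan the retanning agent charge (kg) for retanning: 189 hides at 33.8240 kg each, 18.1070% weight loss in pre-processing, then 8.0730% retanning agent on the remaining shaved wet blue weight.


Total_raw = N * avg_wt = 189 * 33.8240 = 6392.7360 kg
Substrate = Total_raw * (1 - loss/100) = 6392.7360 * (1 - 18.1070/100) = 5235.2033 kg
Retan = Substrate * pct / 100 = 5235.2033 * 8.0730 / 100 = 422.6380 kg


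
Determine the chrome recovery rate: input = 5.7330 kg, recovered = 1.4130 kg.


Formula: Recovery = recovered / input * 100
Substituting: Recovery = 1.4130 / 5.7330 * 100
Result: 24.6468 %


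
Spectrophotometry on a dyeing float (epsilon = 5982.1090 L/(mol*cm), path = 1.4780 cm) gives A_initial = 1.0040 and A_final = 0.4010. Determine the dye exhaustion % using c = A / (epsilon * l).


c_initial = A_i / (epsilon * l) = 1.0040 / (5982.1090 * 1.4780) = 1.1355e-04 mol/L
c_final = A_f / (epsilon * l) = 0.4010 / (5982.1090 * 1.4780) = 4.5354e-05 mol/L
Exhaustion = (c_initial - c_final) / c_initial * 100 = (1.1355e-04 - 4.5354e-05) / 1.1355e-04 * 100 = 60.0598 %


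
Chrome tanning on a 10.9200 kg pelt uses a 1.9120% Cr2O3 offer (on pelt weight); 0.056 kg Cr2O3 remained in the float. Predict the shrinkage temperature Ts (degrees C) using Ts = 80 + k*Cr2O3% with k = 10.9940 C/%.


Offered = pelt * offer_pct / 100 = 10.9200 * 1.9120 / 100 = 0.2088 kg
Uptake = offered - residual = 0.2088 - 0.056 = 0.1528 kg
Cr2O3% on pelt = uptake / pelt * 100 = 0.1528 / 10.9200 * 100 = 1.3992 %
Ts = 80 + k * Cr2O3% = 80 + 10.9940 * 1.3992 = 95.3826 C


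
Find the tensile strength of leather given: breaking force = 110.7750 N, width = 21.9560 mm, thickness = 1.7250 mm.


Formula: TS = force / (width * thickness)
Substituting: TS = 110.7750 / (21.9560 * 1.7250)
Result: 2.9248 N/mm^2


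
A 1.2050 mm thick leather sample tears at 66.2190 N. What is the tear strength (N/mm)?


Formula: Tear strength = force / thickness
Substituting: Tear strength = 66.2190 / 1.2050
Result: 54.9535 N/mm


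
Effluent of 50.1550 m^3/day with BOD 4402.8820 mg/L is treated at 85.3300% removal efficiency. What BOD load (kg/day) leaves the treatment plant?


Load_in = volume * conc / 1000 = 50.1550 * 4402.8820 / 1000 = 220.8265 kg/day
Removed = Load_in * eff / 100 = 220.8265 * 85.3300 / 100 = 188.4313 kg/day
Load_out = Load_in - Removed = 220.8265 - 188.4313 = 32.3953 kg/day


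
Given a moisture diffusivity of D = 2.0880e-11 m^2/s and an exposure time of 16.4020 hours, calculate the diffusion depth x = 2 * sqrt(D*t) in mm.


t = 16.4020 hr * 3600 = 59047.2000 s
D * t = 2.0880e-11 * 59047.2000 = 1.2329e-06
x = 2 * sqrt(D*t) = 2 * sqrt(1.2329e-06) = 0.00222073 m = 2.2207 mm


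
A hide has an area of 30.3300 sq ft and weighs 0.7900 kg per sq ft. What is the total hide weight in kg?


Formula: Weight = area * weight_per_sqft
Substituting: Weight = 30.3300 * 0.7900
Result: 23.9607 kg


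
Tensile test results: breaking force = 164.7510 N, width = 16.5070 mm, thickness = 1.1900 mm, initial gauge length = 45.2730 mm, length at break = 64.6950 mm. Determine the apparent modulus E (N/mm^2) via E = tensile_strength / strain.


TS = F / (w * t) = 164.7510 / (16.5070 * 1.1900) = 8.3871 N/mm^2
strain = (Lf - L0) / L0 = (64.6950 - 45.2730) / 45.2730 = 0.4290
E = TS / strain = 8.3871 / 0.4290 = 19.5505 N/mm^2


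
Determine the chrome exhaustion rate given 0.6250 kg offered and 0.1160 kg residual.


Formula: Uptake = (offered - residual) / offered * 100
Substituting: Uptake = (0.6250 - 0.1160) / 0.6250 * 100
Result: 81.4400 %


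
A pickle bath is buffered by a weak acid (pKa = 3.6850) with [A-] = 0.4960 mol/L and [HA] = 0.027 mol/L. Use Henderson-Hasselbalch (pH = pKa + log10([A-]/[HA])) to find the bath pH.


ratio = [A-] / [HA] = 0.4960 / 0.027 = 18.3704
log10(ratio) = 1.2641
pH = pKa + log10(ratio) = 3.6850 + 1.2641 = 4.9491


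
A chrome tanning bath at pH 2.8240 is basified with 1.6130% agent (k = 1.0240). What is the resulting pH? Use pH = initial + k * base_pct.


Formula: pH_final = pH_initial + k * base_pct
Substituting: pH_final = 2.8240 + 1.0240 * 1.6130
Result: 4.4757


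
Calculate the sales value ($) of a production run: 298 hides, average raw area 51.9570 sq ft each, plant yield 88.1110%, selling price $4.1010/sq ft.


Raw_total = N * avg_area = 298 * 51.9570 = 15483.1860 sq ft
Finished = Raw_total * yield / 100 = 15483.1860 * 88.1110 / 100 = 13642.3900 sq ft
Value = Finished * price = 13642.3900 * 4.1010 = 55947.4415 $


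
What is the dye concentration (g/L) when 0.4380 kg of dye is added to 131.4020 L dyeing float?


Formula: Conc = dye_mass(kg) / volume(L) * 1000
Substituting: Conc = 0.4380 / 131.4020 * 1000
Result: 3.3333 g/L


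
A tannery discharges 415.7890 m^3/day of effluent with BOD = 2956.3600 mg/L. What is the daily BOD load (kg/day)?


Formula: BOD_load = volume * conc / 1000
Substituting: BOD_load = 415.7890 * 2956.3600 / 1000
Result: 1229.2220 kg/day


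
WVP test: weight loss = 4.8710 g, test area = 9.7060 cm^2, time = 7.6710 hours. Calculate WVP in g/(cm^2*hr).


Formula: WVP = loss / (area * time)
Substituting: WVP = 4.8710 / (9.7060 * 7.6710)
Result: 0.0654223 g/(cm^2*hr)


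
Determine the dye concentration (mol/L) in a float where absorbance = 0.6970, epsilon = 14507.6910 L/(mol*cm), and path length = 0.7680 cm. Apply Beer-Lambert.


Formula: c = A / (epsilon * l)
Substituting: c = 0.6970 / (14507.6910 * 0.7680)
Result: 6.2557e-05 mol/L


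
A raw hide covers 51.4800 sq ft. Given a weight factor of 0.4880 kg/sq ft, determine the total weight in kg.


Formula: Weight = area * weight_per_sqft
Substituting: Weight = 51.4800 * 0.4880
Result: 25.1222 kg


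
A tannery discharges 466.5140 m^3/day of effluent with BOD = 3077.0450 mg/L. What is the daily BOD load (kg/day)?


Formula: BOD_load = volume * conc / 1000
Substituting: BOD_load = 466.5140 * 3077.0450 / 1000
Result: 1435.4846 kg/day


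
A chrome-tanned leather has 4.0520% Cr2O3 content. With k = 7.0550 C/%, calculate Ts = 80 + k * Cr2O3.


Formula: Ts = 80 + k * Cr2O3
Substituting: Ts = 80 + 7.0550 * 4.0520
Result: 108.5869 C


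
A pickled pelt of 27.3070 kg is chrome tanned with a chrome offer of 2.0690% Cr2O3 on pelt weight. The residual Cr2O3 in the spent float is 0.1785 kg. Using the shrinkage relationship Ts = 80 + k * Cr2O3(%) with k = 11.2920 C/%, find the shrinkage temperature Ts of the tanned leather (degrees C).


Offered = pelt * offer_pct / 100 = 27.3070 * 2.0690 / 100 = 0.5650 kg
Uptake = offered - residual = 0.5650 - 0.1785 = 0.3865 kg
Cr2O3% on pelt = uptake / pelt * 100 = 0.3865 / 27.3070 * 100 = 1.4153 %
Ts = 80 + k * Cr2O3% = 80 + 11.2920 * 1.4153 = 95.9818 C


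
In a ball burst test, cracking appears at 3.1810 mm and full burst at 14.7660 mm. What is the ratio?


Formula: Ratio = crack / burst
Substituting: Ratio = 3.1810 / 14.7660
Result: 0.2154


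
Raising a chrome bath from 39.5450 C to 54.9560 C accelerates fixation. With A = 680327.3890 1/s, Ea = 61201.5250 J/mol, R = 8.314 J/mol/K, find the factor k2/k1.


T1 = 39.5450 + 273.15 = 312.6950 K; T2 = 54.9560 + 273.15 = 328.1060 K
k1 = A * exp(-Ea/(R*T1)) = 680327.3890 * exp(-61201.5250/(8.314*312.6950)) = 4.0629e-05 1/s
k2 = A * exp(-Ea/(R*T2)) = 680327.3890 * exp(-61201.5250/(8.314*328.1060)) = 1.2276e-04 1/s
k2/k1 = 1.2276e-04 / 4.0629e-05 = 3.0214


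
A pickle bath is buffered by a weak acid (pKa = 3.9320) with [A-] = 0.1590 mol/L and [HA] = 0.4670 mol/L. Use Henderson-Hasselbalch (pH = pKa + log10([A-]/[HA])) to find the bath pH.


ratio = [A-] / [HA] = 0.1590 / 0.4670 = 0.3405
log10(ratio) = -0.4679
pH = pKa + log10(ratio) = 3.9320 - 0.4679 = 3.4641


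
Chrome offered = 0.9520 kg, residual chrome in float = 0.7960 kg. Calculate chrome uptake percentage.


Formula: Uptake = (offered - residual) / offered * 100
Substituting: Uptake = (0.9520 - 0.7960) / 0.9520 * 100
Result: 16.3866 %


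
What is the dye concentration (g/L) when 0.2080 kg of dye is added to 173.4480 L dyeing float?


Formula: Conc = dye_mass(kg) / volume(L) * 1000
Substituting: Conc = 0.2080 / 173.4480 * 1000
Result: 1.1992 g/L


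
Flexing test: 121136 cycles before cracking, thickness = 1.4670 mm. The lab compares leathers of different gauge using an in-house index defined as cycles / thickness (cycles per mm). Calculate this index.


Formula: Index = cycles / thickness
Substituting: Index = 121136 / 1.4670
Result: 82573.9605 cycles/mm


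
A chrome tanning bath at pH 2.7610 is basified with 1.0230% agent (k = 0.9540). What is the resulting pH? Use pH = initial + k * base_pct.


Formula: pH_final = pH_initial + k * base_pct
Substituting: pH_final = 2.7610 + 0.9540 * 1.0230
Result: 3.7369


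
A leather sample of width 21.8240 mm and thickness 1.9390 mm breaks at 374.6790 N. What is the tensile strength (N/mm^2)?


Formula: TS = force / (width * thickness)
Substituting: TS = 374.6790 / (21.8240 * 1.9390)
Result: 8.8542 N/mm^2


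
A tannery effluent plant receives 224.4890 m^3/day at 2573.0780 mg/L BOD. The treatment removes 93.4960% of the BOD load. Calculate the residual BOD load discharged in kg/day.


Load_in = volume * conc / 1000 = 224.4890 * 2573.0780 / 1000 = 577.6277 kg/day
Removed = Load_in * eff / 100 = 577.6277 * 93.4960 / 100 = 540.0588 kg/day
Load_out = Load_in - Removed = 577.6277 - 540.0588 = 37.5689 kg/day


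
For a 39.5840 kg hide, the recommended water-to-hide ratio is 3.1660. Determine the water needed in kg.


Formula: Water = hide_weight * ratio
Substituting: Water = 39.5840 * 3.1660
Result: 125.3229 kg


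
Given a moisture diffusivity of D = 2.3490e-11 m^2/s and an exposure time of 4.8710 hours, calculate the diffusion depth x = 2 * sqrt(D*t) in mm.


t = 4.8710 hr * 3600 = 17535.6000 s
D * t = 2.3490e-11 * 17535.6000 = 4.1191e-07
x = 2 * sqrt(D*t) = 2 * sqrt(4.1191e-07) = 0.00128361 m = 1.2836 mm


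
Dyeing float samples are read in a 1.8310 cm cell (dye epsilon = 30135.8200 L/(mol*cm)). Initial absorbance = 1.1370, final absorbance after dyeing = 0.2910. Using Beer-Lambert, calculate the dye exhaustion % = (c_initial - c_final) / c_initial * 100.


c_initial = A_i / (epsilon * l) = 1.1370 / (30135.8200 * 1.8310) = 2.0606e-05 mol/L
c_final = A_f / (epsilon * l) = 0.2910 / (30135.8200 * 1.8310) = 5.2738e-06 mol/L
Exhaustion = (c_initial - c_final) / c_initial * 100 = (2.0606e-05 - 5.2738e-06) / 2.0606e-05 * 100 = 74.4063 %


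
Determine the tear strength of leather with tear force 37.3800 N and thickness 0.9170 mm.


Formula: Tear strength = force / thickness
Substituting: Tear strength = 37.3800 / 0.9170
Result: 40.7634 N/mm


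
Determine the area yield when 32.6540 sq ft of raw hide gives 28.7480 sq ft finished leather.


Formula: Yield = finished / raw * 100
Substituting: Yield = 28.7480 / 32.6540 * 100
Result: 88.0382 %


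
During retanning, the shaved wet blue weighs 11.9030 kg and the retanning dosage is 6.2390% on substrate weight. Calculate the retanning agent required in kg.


Formula: Retan = substrate * pct / 100
Substituting: Retan = 11.9030 * 6.2390 / 100
Result: 0.7426 kg


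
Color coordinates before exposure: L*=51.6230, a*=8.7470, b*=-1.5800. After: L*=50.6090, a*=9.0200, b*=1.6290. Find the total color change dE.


dL = -1.0140, da = 0.2730, db = 3.2090
dE = sqrt((-1.0140)^2 + 0.2730^2 + 3.2090^2) = 3.3764


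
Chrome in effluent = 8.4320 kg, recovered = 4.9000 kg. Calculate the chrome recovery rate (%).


Formula: Recovery = recovered / input * 100
Substituting: Recovery = 4.9000 / 8.4320 * 100
Result: 58.1120 %


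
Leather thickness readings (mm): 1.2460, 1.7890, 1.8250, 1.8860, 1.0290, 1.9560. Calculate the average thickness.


Formula: Average = sum / n
Substituting: Average = 9.7310 / 6
Result: 1.6218 mm


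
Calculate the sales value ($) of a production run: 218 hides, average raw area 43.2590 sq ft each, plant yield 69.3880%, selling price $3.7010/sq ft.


Raw_total = N * avg_area = 218 * 43.2590 = 9430.4620 sq ft
Finished = Raw_total * yield / 100 = 9430.4620 * 69.3880 / 100 = 6543.6090 sq ft
Value = Finished * price = 6543.6090 * 3.7010 = 24217.8968 $


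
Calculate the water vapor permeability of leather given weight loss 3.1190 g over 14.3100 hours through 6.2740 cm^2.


Formula: WVP = loss / (area * time)
Substituting: WVP = 3.1190 / (6.2740 * 14.3100)
Result: 0.0347401 g/(cm^2*hr)


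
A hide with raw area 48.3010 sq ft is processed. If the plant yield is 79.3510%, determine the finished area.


Formula: finished = raw * yield / 100
Substituting: finished = 48.3010 * 79.3510 / 100
Result: 38.3273 sq ft


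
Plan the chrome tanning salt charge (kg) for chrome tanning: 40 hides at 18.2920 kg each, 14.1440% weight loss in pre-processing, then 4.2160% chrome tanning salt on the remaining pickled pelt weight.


Total_raw = N * avg_wt = 40 * 18.2920 = 731.6800 kg
Substrate = Total_raw * (1 - loss/100) = 731.6800 * (1 - 14.1440/100) = 628.1912 kg
Chrome = Substrate * pct / 100 = 628.1912 * 4.2160 / 100 = 26.4845 kg


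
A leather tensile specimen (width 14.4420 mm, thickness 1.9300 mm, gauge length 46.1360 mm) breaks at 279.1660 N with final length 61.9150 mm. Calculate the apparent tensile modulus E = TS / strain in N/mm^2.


TS = F / (w * t) = 279.1660 / (14.4420 * 1.9300) = 10.0156 N/mm^2
strain = (Lf - L0) / L0 = (61.9150 - 46.1360) / 46.1360 = 0.3420
E = TS / strain = 10.0156 / 0.3420 = 29.2845 N/mm^2


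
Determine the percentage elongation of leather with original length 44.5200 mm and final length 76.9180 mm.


Formula: Elongation = (Lf - L0) / L0 * 100
Substituting: Elongation = (76.9180 - 44.5200) / 44.5200 * 100
Result: 72.7718 %


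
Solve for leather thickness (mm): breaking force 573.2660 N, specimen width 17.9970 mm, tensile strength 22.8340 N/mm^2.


Formula: t = F / (TS * w)
Substituting: t = 573.2660 / (22.8340 * 17.9970)
Result: 1.3950 mm


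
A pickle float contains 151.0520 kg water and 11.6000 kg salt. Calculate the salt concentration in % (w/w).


Formula: Conc = salt / (water + salt) * 100
Substituting: Conc = 11.6000 / (151.0520 + 11.6000) * 100
Result: 7.1318 %


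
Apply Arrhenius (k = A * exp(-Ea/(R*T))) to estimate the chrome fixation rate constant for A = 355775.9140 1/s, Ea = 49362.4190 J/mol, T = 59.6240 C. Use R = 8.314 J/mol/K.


T_K = T_C + 273.15 = 59.6240 + 273.15 = 332.7740 K
exponent = -Ea / (R * T_K) = -49362.4190 / (8.314 * 332.7740) = -17.8417
k = A * exp(exponent) = 355775.9140 * exp(-17.8417) = 0.00634761 1/s
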